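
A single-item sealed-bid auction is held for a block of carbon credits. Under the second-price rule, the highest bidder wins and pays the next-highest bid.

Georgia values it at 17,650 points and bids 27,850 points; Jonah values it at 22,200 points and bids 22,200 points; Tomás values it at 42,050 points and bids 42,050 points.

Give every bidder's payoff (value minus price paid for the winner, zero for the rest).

Ranking the bids: Tomás 42,050 points > Georgia 27,850 points > Jonah 22,200 points.
Tomás has the top bid and wins; the price is the second-highest bid, 27,850 points.
Tomás's payoff = 42,050 points − 27,850 points = 14,200 points. All other bidders lose, so their payoff is 0.

Georgia 0 points, Jonah 0 points, Tomás 14,200 points.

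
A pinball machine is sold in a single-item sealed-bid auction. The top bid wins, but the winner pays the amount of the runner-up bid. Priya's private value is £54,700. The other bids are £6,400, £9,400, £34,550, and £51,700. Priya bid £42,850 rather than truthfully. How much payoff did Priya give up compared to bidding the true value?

Payoff forgone: £3,000.

The highest competing bid is £51,700.
Bidding truthfully at £54,700: Priya has the top bid, wins, and pays the second-highest bid £51,700. Payoff = £54,700 − £51,700 = £3,000.
Bidding £42,850: the top bid is £51,700 (a rival), so Priya loses. Payoff = £0.
Regret = truthful payoff − actual payoff = £3,000 − £0 = £3,000.
This is the dominant-strategy logic: truthful bidding weakly beats any alternative.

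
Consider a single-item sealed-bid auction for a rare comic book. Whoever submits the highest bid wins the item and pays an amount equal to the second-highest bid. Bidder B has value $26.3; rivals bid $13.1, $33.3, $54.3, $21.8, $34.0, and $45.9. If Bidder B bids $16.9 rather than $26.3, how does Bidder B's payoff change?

The highest competing bid is $54.3.
Bidding truthfully at $26.3: the top bid is $54.3 (a rival), so Bidder B loses. Payoff = $0.0.
Bidding $16.9: the top bid is $54.3 (a rival), so Bidder B loses. Payoff = $0.0.
Change = $0.0 − $0.0 = $0.0.
The bid only affects whether you win, not the price — here both bids land on the same side of the top rival bid, so the deviation is payoff-neutral.

$0.0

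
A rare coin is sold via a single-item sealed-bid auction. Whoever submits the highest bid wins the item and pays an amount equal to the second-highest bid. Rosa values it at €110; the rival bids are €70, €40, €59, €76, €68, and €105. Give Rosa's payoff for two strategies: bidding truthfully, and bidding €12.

The highest competing bid is €105.
Bidding truthfully at €110: Rosa has the top bid, wins, and pays the second-highest bid €105. Payoff = €110 − €105 = €5.
Bidding €12: the top bid is €105 (a rival), so Rosa loses. Payoff = €0.
Deviating from a truthful bid can only lose payoff in a second-price auction — never gain.

(a) €5  (b) €0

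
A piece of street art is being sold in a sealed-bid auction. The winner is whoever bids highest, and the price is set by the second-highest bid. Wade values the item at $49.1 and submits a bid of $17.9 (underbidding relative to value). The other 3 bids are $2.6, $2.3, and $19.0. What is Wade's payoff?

Highest competing bid: $19.0.
Wade's bid $17.9 is not the highest, so Wade loses, pays nothing, and earns zero payoff.

Payoff = $0.0.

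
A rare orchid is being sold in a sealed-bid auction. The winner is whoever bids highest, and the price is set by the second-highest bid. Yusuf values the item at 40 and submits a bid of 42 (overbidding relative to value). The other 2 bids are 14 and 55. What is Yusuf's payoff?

Yusuf's payoff: 0.

Highest competing bid: 55.
Yusuf's bid 42 is not the highest, so Yusuf loses, pays nothing, and earns zero payoff.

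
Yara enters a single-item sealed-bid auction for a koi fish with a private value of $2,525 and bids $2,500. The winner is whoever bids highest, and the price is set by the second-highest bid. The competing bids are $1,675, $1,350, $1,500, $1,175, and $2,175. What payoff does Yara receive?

Highest competing bid: $2,175.
Yara's bid $2,500 is the highest overall, so Yara wins and pays the second-highest bid, $2,175.
Payoff = value − price = $2,525 − $2,175 = $350.

$350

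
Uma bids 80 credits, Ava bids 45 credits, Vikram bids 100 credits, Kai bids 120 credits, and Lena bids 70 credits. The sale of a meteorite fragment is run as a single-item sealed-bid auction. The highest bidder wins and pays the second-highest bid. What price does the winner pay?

The winner pays 100 credits.

Sorted high to low: Kai 120 credits, then Vikram 100 credits, then Uma 80 credits, then Lena 70 credits, then Ava 45 credits.
Kai has the highest bid, so Kai wins.
The second-highest bid is 100 credits, so that is what Kai pays.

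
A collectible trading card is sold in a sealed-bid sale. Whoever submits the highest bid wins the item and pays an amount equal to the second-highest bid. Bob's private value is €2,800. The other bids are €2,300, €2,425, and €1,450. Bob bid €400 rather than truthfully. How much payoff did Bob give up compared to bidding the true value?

The highest competing bid is €2,425.
Bidding truthfully at €2,800: Bob has the top bid, wins, and pays the second-highest bid €2,425. Payoff = €2,800 − €2,425 = €375.
Bidding €400: the top bid is €2,425 (a rival), so Bob loses. Payoff = €0.
Regret = truthful payoff − actual payoff = €375 − €0 = €375.

Payoff forgone: €375.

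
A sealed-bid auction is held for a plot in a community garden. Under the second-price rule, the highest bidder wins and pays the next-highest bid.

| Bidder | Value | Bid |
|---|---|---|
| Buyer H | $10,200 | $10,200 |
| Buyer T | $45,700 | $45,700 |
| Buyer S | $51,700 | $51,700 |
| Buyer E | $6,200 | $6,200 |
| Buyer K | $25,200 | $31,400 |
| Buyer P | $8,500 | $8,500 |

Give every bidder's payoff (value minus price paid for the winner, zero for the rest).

Ranking the bids: Buyer S $51,700; Buyer T $45,700; Buyer K $31,400; Buyer H $10,200; Buyer P $8,500; Buyer E $6,200.
Buyer S has the top bid and wins; the price is the second-highest bid, $45,700.
Buyer S's payoff = $51,700 − $45,700 = $6,000. All other bidders lose, so their payoff is 0.

Payoffs: Buyer H $0, Buyer T $0, Buyer S $6,000, Buyer E $0, Buyer K $0, Buyer P $0.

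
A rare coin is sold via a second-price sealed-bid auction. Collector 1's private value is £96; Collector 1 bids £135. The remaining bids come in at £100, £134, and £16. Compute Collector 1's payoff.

Highest competing bid: £134.
Collector 1's bid £135 is the highest overall, so Collector 1 wins and pays the second-highest bid, £134.
Payoff = value − price = £96 − £134 = -£38.
Overbidding won the item at a price above value — truthful bidding would have avoided this loss.

Payoff = -£38.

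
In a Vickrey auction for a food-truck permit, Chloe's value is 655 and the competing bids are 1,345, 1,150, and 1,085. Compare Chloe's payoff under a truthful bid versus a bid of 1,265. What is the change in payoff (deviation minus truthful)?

Change in payoff: 0.

The highest competing bid is 1,345.
Bidding truthfully at 655: the top bid is 1,345 (a rival), so Chloe loses. Payoff = 0.
Bidding 1,265: the top bid is 1,345 (a rival), so Chloe loses. Payoff = 0.
Change = 0 − 0 = 0.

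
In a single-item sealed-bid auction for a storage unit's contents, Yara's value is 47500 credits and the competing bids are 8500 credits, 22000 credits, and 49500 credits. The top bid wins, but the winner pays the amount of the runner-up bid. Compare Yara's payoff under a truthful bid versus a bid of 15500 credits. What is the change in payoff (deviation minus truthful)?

The highest competing bid is 49500 credits.
Bidding truthfully at 47500 credits: the top bid is 49500 credits (a rival), so Yara loses. Payoff = 0 credits.
Bidding 15500 credits: the top bid is 49500 credits (a rival), so Yara loses. Payoff = 0 credits.
Change = 0 credits − 0 credits = 0 credits.

Payoff change: 0 credits.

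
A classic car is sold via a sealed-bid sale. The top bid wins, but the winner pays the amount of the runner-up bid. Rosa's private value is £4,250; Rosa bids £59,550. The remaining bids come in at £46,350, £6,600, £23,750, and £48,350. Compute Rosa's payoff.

Payoff = -£44,100.

Highest competing bid: £48,350.
Rosa's bid £59,550 is the highest overall, so Rosa wins and pays the second-highest bid, £48,350.
Payoff = value − price = £4,250 − £48,350 = -£44,100.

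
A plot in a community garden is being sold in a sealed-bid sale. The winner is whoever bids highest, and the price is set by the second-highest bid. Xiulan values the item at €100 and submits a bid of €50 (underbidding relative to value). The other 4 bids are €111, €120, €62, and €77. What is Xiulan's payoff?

€0

Highest competing bid: €120.
Xiulan's bid €50 is not the highest, so Xiulan loses, pays nothing, and earns zero payoff.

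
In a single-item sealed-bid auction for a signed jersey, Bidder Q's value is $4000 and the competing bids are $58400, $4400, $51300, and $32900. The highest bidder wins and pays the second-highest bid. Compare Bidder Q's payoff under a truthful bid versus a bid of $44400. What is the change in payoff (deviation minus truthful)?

Change in payoff: $0.

The highest competing bid is $58400.
Bidding truthfully at $4000: the top bid is $58400 (a rival), so Bidder Q loses. Payoff = $0.
Bidding $44400: the top bid is $58400 (a rival), so Bidder Q loses. Payoff = $0.
Change = $0 − $0 = $0.
The bid only affects whether you win, not the price — here both bids land on the same side of the top rival bid, so the deviation is payoff-neutral.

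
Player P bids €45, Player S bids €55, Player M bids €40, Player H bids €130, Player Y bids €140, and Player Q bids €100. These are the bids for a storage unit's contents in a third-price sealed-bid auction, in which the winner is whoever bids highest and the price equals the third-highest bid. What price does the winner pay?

€100

Ordered from highest: Player Y €140; Player H €130; Player Q €100; Player S €55; Player P €45; Player M €40.
Player Y is the highest bidder, so Player Y wins.
Under the third-price rule, the price is the third-highest bid: €100.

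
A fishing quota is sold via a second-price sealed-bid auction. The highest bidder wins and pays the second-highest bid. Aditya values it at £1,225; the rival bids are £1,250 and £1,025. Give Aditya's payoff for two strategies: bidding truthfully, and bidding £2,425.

(a) £0  (b) -£25

The highest competing bid is £1,250.
Bidding truthfully at £1,225: the top bid is £1,250 (a rival), so Aditya loses. Payoff = £0.
Bidding £2,425: Aditya has the top bid, wins, and pays the second-highest bid £1,250. Payoff = £1,225 − £1,250 = -£25.
This is the dominant-strategy logic: truthful bidding weakly beats any alternative.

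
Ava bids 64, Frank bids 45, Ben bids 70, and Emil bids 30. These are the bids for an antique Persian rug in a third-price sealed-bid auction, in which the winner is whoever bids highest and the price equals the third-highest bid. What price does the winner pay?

Sorted high to low: Ben 70 > Ava 64 > Frank 45 > Emil 30.
Ben is the highest bidder, so Ben wins.
Under the third-price rule, the price is the third-highest bid: 45.

The winner pays 45.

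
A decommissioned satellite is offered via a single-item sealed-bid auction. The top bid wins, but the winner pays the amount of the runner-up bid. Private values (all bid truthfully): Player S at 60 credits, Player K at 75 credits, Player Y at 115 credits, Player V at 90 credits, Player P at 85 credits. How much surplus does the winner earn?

Bids in descending order: Player Y 115 credits, then Player V 90 credits, then Player P 85 credits, then Player K 75 credits, then Player S 60 credits.
Player Y wins with the top bid and pays the second-highest, 90 credits.
Surplus = 115 credits − 90 credits = 25 credits.

25 credits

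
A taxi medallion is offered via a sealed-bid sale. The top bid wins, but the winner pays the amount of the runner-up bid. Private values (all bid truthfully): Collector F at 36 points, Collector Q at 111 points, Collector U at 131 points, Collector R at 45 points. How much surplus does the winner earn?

Surplus = 20 points.

Bids in descending order: Collector U 131 points; Collector Q 111 points; Collector R 45 points; Collector F 36 points.
Collector U wins with the top bid and pays the second-highest, 111 points.
Surplus = 131 points − 111 points = 20 points.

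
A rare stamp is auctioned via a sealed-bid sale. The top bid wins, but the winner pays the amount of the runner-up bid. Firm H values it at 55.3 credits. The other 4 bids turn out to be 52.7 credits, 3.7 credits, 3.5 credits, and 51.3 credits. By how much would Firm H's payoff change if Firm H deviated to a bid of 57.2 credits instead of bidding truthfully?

Payoff change: 0.0 credits.

The highest competing bid is 52.7 credits.
Bidding truthfully at 55.3 credits: Firm H has the top bid, wins, and pays the second-highest bid 52.7 credits. Payoff = 55.3 credits − 52.7 credits = 2.6 credits.
Bidding 57.2 credits: Firm H has the top bid, wins, and pays the second-highest bid 52.7 credits. Payoff = 55.3 credits − 52.7 credits = 2.6 credits.
Change = 2.6 credits − 2.6 credits = 0.0 credits.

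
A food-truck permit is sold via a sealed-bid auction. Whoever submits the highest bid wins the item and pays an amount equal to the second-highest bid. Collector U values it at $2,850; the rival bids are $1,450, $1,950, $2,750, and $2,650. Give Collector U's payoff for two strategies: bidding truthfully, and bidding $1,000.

Truthful: $100; alternative: $0.

The highest competing bid is $2,750.
Bidding truthfully at $2,850: Collector U has the top bid, wins, and pays the second-highest bid $2,750. Payoff = $2,850 − $2,750 = $100.
Bidding $1,000: the top bid is $2,750 (a rival), so Collector U loses. Payoff = $0.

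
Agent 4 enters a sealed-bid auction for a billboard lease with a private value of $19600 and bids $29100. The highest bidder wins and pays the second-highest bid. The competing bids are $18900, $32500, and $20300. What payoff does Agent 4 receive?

The bidder's payoff: $0.

Highest competing bid: $32500.
Agent 4's bid $29100 is not the highest, so Agent 4 loses, pays nothing, and earns zero payoff.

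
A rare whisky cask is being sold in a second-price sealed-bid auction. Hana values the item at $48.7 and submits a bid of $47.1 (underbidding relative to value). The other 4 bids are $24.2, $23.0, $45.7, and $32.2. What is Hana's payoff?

Highest competing bid: $45.7.
Hana's bid $47.1 is the highest overall, so Hana wins and pays the second-highest bid, $45.7.
Payoff = value − price = $48.7 − $45.7 = $3.0.

Hana's payoff: $3.0.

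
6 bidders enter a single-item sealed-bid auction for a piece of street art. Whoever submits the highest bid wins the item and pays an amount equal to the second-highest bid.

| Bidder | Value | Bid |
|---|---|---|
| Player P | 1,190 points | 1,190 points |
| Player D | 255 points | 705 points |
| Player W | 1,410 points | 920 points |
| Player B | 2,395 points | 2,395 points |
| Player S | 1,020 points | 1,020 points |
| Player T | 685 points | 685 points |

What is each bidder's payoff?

Payoffs: Player P 0 points, Player D 0 points, Player W 0 points, Player B 1,205 points, Player S 0 points, Player T 0 points.

Sorted high to low: Player B 2,395 points > Player P 1,190 points > Player S 1,020 points > Player W 920 points > Player D 705 points > Player T 685 points.
Player B has the top bid and wins; the price is the second-highest bid, 1,190 points.
Player B's payoff = 2,395 points − 1,190 points = 1,205 points. All other bidders lose, so their payoff is 0.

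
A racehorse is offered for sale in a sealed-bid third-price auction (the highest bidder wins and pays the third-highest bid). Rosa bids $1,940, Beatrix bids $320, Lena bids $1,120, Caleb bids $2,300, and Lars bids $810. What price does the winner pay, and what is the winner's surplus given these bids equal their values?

Price $1,120; surplus $1,180.

Ordered from highest: Caleb $2,300; Rosa $1,940; Lena $1,120; Lars $810; Beatrix $320.
Caleb is the highest bidder, so Caleb wins.
Under the third-price rule, the price is the third-highest bid: $1,120.
Surplus = $2,300 − $1,120 = $1,180.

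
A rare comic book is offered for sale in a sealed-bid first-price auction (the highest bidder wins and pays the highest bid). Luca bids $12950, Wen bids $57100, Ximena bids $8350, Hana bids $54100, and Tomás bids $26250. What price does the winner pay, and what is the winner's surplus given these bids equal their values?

Ordered from highest: Wen $57100, then Hana $54100, then Tomás $26250, then Luca $12950, then Ximena $8350.
Wen is the highest bidder, so Wen wins.
Under the first-price rule, the price is the highest bid: $57100.
Surplus = $57100 − $57100 = $0.

The winner pays $57100 for a surplus of $0.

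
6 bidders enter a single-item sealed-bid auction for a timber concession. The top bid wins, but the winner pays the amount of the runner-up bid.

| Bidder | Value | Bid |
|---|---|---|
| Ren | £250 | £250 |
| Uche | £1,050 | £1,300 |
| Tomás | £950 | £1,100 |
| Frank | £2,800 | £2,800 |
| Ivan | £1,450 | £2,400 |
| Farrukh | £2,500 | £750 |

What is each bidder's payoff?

Payoffs: Ren £0, Uche £0, Tomás £0, Frank £400, Ivan £0, Farrukh £0.

Ranking the bids: Frank £2,800 > Ivan £2,400 > Uche £1,300 > Tomás £1,100 > Farrukh £750 > Ren £250.
Frank has the top bid and wins; the price is the second-highest bid, £2,400.
Frank's payoff = £2,800 − £2,400 = £400. All other bidders lose, so their payoff is 0.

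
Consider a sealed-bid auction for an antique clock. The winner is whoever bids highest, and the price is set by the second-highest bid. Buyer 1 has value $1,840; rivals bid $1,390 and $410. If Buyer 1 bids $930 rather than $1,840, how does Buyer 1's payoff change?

Payoff change: -$450.

The highest competing bid is $1,390.
Bidding truthfully at $1,840: Buyer 1 has the top bid, wins, and pays the second-highest bid $1,390. Payoff = $1,840 − $1,390 = $450.
Bidding $930: the top bid is $1,390 (a rival), so Buyer 1 loses. Payoff = $0.
Change = $0 − $450 = -$450.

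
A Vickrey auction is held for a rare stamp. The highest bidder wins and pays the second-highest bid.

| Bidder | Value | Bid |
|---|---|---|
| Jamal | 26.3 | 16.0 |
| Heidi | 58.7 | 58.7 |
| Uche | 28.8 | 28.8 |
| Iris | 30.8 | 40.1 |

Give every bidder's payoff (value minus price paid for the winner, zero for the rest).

Jamal 0.0, Heidi 18.6, Uche 0.0, Iris 0.0.

Bids in descending order: Heidi 58.7 > Iris 40.1 > Uche 28.8 > Jamal 16.0.
Heidi has the top bid and wins; the price is the second-highest bid, 40.1.
Heidi's payoff = 58.7 − 40.1 = 18.6. All other bidders lose, so their payoff is 0.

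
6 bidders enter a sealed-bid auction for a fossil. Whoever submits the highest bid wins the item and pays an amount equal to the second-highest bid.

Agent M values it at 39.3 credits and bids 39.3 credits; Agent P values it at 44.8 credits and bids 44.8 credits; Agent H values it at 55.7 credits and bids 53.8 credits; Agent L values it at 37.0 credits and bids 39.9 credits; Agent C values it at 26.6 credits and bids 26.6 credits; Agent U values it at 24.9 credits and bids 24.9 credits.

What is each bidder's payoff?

Agent M 0.0 credits, Agent P 0.0 credits, Agent H 10.9 credits, Agent L 0.0 credits, Agent C 0.0 credits, Agent U 0.0 credits.

Ordered from highest: Agent H 53.8 credits > Agent P 44.8 credits > Agent L 39.9 credits > Agent M 39.3 credits > Agent C 26.6 credits > Agent U 24.9 credits.
Agent H has the top bid and wins; the price is the second-highest bid, 44.8 credits.
Agent H's payoff = 55.7 credits − 44.8 credits = 10.9 credits. All other bidders lose, so their payoff is 0.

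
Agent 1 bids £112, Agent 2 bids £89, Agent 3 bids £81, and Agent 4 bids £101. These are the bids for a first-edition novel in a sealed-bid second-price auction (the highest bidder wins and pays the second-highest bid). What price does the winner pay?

The winner pays £101.

Sorted high to low: Agent 1 £112 > Agent 4 £101 > Agent 2 £89 > Agent 3 £81.
Agent 1 is the highest bidder, so Agent 1 wins.
Under the second-price rule, the price is the second-highest bid: £101.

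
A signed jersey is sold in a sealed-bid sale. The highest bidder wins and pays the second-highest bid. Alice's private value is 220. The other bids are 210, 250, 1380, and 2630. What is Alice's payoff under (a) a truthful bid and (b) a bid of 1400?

The highest competing bid is 2630.
Bidding truthfully at 220: the top bid is 2630 (a rival), so Alice loses. Payoff = 0.
Bidding 1400: the top bid is 2630 (a rival), so Alice loses. Payoff = 0.
The bid only affects whether you win, not the price — here both bids land on the same side of the top rival bid, so the deviation is payoff-neutral.

Truthful: 0; alternative: 0.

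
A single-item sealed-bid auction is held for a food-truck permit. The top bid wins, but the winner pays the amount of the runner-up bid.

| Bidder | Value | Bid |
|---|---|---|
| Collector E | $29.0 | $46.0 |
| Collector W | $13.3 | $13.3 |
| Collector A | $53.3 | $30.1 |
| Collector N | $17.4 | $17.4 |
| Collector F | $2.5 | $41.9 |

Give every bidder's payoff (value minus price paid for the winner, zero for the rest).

Ranking the bids: Collector E $46.0; Collector F $41.9; Collector A $30.1; Collector N $17.4; Collector W $13.3.
Collector E has the top bid and wins; the price is the second-highest bid, $41.9.
Collector E's payoff = $29.0 − $41.9 = -$12.9. All other bidders lose, so their payoff is 0.

Payoffs: Collector E -$12.9, Collector W $0.0, Collector A $0.0, Collector N $0.0, Collector F $0.0.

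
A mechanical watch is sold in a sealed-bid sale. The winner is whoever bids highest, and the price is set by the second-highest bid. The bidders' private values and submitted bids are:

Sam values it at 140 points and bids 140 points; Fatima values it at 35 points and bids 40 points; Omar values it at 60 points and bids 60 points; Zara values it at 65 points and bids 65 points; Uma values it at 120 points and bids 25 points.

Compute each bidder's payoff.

Payoffs: Sam 75 points, Fatima 0 points, Omar 0 points, Zara 0 points, Uma 0 points.

Ranking the bids: Sam 140 points > Zara 65 points > Omar 60 points > Fatima 40 points > Uma 25 points.
Sam has the top bid and wins; the price is the second-highest bid, 65 points.
Sam's payoff = 140 points − 65 points = 75 points. All other bidders lose, so their payoff is 0.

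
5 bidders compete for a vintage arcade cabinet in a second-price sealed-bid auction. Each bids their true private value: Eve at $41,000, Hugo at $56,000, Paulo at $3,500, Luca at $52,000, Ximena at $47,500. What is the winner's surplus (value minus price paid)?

Winner's surplus: $4,000.

Bids in descending order: Hugo $56,000; Luca $52,000; Ximena $47,500; Eve $41,000; Paulo $3,500.
Hugo wins with the top bid and pays the second-highest, $52,000.
Surplus = $56,000 − $52,000 = $4,000.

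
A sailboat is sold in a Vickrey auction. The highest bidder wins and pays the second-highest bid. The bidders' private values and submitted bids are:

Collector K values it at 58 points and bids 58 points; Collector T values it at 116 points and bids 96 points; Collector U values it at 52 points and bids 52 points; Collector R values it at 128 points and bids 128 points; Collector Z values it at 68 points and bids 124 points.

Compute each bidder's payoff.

Ordered from highest: Collector R 128 points, then Collector Z 124 points, then Collector T 96 points, then Collector K 58 points, then Collector U 52 points.
Collector R has the top bid and wins; the price is the second-highest bid, 124 points.
Collector R's payoff = 128 points − 124 points = 4 points. All other bidders lose, so their payoff is 0.

Collector K 0 points, Collector T 0 points, Collector U 0 points, Collector R 4 points, Collector Z 0 points.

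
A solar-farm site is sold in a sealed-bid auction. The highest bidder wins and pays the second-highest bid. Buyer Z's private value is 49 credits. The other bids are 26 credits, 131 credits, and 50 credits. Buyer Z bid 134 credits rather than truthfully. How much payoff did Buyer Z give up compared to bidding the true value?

The highest competing bid is 131 credits.
Bidding truthfully at 49 credits: the top bid is 131 credits (a rival), so Buyer Z loses. Payoff = 0 credits.
Bidding 134 credits: Buyer Z has the top bid, wins, and pays the second-highest bid 131 credits. Payoff = 49 credits − 131 credits = -82 credits.
Regret = truthful payoff − actual payoff = 0 credits − -82 credits = 82 credits.

Regret: 82 credits.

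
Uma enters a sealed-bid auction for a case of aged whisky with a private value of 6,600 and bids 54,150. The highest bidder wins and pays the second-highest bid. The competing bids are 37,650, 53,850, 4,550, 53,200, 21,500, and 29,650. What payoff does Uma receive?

Highest competing bid: 53,850.
Uma's bid 54,150 is the highest overall, so Uma wins and pays the second-highest bid, 53,850.
Payoff = value − price = 6,600 − 53,850 = -47,250.

Payoff = -47,250.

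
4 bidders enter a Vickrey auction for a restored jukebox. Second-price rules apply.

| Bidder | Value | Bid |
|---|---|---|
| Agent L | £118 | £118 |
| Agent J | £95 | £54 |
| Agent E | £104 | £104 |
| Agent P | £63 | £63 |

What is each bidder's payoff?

Agent L £14, Agent J £0, Agent E £0, Agent P £0.

Ordered from highest: Agent L £118, then Agent E £104, then Agent P £63, then Agent J £54.
Agent L has the top bid and wins; the price is the second-highest bid, £104.
Agent L's payoff = £118 − £104 = £14. All other bidders lose, so their payoff is 0.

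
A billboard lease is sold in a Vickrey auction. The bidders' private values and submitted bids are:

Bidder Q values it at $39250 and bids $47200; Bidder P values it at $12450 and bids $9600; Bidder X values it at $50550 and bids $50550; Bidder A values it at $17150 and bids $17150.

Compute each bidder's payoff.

Bidder Q $0, Bidder P $0, Bidder X $3350, Bidder A $0.

Sorted high to low: Bidder X $50550; Bidder Q $47200; Bidder A $17150; Bidder P $9600.
Bidder X has the top bid and wins; the price is the second-highest bid, $47200.
Bidder X's payoff = $50550 − $47200 = $3350. All other bidders lose, so their payoff is 0.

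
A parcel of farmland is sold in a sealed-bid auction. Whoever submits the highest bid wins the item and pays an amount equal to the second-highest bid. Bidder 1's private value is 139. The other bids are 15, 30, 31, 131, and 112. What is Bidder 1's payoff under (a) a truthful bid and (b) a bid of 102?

Truthful: 8; alternative: 0.

The highest competing bid is 131.
Bidding truthfully at 139: Bidder 1 has the top bid, wins, and pays the second-highest bid 131. Payoff = 139 − 131 = 8.
Bidding 102: the top bid is 131 (a rival), so Bidder 1 loses. Payoff = 0.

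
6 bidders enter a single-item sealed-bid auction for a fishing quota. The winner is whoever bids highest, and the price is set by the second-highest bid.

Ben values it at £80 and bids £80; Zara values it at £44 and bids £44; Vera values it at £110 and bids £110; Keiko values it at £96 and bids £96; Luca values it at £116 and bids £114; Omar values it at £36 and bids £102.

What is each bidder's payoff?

Ranking the bids: Luca £114; Vera £110; Omar £102; Keiko £96; Ben £80; Zara £44.
Luca has the top bid and wins; the price is the second-highest bid, £110.
Luca's payoff = £116 − £110 = £6. All other bidders lose, so their payoff is 0.

Ben £0, Zara £0, Vera £0, Keiko £0, Luca £6, Omar £0.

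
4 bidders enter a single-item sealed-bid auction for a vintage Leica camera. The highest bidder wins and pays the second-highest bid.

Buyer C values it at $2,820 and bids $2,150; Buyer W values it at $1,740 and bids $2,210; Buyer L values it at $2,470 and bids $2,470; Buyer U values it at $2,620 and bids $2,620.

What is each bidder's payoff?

Buyer C $0, Buyer W $0, Buyer L $0, Buyer U $150.

Ranking the bids: Buyer U $2,620, then Buyer L $2,470, then Buyer W $2,210, then Buyer C $2,150.
Buyer U has the top bid and wins; the price is the second-highest bid, $2,470.
Buyer U's payoff = $2,620 − $2,470 = $150. All other bidders lose, so their payoff is 0.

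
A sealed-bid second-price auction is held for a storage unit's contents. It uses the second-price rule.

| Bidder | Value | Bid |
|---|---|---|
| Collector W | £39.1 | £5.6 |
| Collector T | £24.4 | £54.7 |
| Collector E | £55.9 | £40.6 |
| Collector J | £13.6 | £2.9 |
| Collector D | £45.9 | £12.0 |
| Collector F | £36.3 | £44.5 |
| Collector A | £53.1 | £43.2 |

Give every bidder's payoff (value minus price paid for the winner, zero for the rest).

Ranking the bids: Collector T £54.7, then Collector F £44.5, then Collector A £43.2, then Collector E £40.6, then Collector D £12.0, then Collector W £5.6, then Collector J £2.9.
Collector T has the top bid and wins; the price is the second-highest bid, £44.5.
Collector T's payoff = £24.4 − £44.5 = -£20.1. All other bidders lose, so their payoff is 0.

Collector W £0.0, Collector T -£20.1, Collector E £0.0, Collector J £0.0, Collector D £0.0, Collector F £0.0, Collector A £0.0.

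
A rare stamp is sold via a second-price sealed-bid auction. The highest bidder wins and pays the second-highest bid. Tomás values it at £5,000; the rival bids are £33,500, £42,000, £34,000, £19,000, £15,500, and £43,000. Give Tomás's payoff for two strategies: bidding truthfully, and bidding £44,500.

The highest competing bid is £43,000.
Bidding truthfully at £5,000: the top bid is £43,000 (a rival), so Tomás loses. Payoff = £0.
Bidding £44,500: Tomás has the top bid, wins, and pays the second-highest bid £43,000. Payoff = £5,000 − £43,000 = -£38,000.
This is the dominant-strategy logic: truthful bidding weakly beats any alternative.

Truthful: £0; alternative: -£38,000.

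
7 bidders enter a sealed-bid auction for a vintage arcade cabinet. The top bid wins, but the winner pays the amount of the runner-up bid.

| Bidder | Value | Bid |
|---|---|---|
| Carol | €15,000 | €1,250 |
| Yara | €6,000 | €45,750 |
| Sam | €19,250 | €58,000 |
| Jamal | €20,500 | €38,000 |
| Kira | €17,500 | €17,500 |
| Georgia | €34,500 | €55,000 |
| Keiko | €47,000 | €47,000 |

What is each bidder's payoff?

Payoffs: Carol €0, Yara €0, Sam -€35,750, Jamal €0, Kira €0, Georgia €0, Keiko €0.

Bids in descending order: Sam €58,000; Georgia €55,000; Keiko €47,000; Yara €45,750; Jamal €38,000; Kira €17,500; Carol €1,250.
Sam has the top bid and wins; the price is the second-highest bid, €55,000.
Sam's payoff = €19,250 − €55,000 = -€35,750. All other bidders lose, so their payoff is 0.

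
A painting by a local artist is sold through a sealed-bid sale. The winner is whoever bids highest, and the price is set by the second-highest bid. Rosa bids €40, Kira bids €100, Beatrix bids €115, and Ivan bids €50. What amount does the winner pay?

Ordered from highest: Beatrix €115; Kira €100; Ivan €50; Rosa €40.
Beatrix has the highest bid, so Beatrix wins.
The second-highest bid is €100, so that is what Beatrix pays.

€100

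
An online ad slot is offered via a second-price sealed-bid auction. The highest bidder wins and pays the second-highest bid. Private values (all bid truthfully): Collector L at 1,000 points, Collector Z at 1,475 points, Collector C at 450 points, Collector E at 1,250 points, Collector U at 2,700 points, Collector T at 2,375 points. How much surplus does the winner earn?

Winner's surplus: 325 points.

Ordered from highest: Collector U 2,700 points, then Collector T 2,375 points, then Collector Z 1,475 points, then Collector E 1,250 points, then Collector L 1,000 points, then Collector C 450 points.
Collector U wins with the top bid and pays the second-highest, 2,375 points.
Surplus = 2,700 points − 2,375 points = 325 points.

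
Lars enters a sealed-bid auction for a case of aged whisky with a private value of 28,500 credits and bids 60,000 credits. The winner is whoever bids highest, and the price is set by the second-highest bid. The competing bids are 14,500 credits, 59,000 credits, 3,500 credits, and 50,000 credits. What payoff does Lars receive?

Payoff = -30,500 credits.

Highest competing bid: 59,000 credits.
Lars's bid 60,000 credits is the highest overall, so Lars wins and pays the second-highest bid, 59,000 credits.
Payoff = value − price = 28,500 credits − 59,000 credits = -30,500 credits.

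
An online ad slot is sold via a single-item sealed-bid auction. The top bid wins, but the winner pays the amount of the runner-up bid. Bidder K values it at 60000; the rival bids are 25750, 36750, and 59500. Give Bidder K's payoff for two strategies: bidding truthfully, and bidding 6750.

(a) 500  (b) 0

The highest competing bid is 59500.
Bidding truthfully at 60000: Bidder K has the top bid, wins, and pays the second-highest bid 59500. Payoff = 60000 − 59500 = 500.
Bidding 6750: the top bid is 59500 (a rival), so Bidder K loses. Payoff = 0.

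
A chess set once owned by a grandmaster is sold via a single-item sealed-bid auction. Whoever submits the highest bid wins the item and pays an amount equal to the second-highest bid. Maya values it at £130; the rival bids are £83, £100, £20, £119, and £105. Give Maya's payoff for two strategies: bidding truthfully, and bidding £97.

(a) £11  (b) £0

The highest competing bid is £119.
Bidding truthfully at £130: Maya has the top bid, wins, and pays the second-highest bid £119. Payoff = £130 − £119 = £11.
Bidding £97: the top bid is £119 (a rival), so Maya loses. Payoff = £0.
This is the dominant-strategy logic: truthful bidding weakly beats any alternative.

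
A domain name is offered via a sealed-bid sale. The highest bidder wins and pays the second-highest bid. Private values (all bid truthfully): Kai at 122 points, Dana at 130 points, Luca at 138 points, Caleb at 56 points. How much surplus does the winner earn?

Ordered from highest: Luca 138 points; Dana 130 points; Kai 122 points; Caleb 56 points.
Luca wins with the top bid and pays the second-highest, 130 points.
Surplus = 138 points − 130 points = 8 points.

Winner's surplus: 8 points.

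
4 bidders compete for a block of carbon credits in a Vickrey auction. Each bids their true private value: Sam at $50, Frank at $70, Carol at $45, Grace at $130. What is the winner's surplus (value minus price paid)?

Winner's surplus: $60.

Ordered from highest: Grace $130 > Frank $70 > Sam $50 > Carol $45.
Grace wins with the top bid and pays the second-highest, $70.
Surplus = $130 − $70 = $60.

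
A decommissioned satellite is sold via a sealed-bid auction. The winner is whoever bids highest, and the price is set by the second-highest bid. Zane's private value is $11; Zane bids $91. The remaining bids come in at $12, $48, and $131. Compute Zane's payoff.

Payoff = $0.

Highest competing bid: $131.
Zane's bid $91 is not the highest, so Zane loses, pays nothing, and earns zero payoff.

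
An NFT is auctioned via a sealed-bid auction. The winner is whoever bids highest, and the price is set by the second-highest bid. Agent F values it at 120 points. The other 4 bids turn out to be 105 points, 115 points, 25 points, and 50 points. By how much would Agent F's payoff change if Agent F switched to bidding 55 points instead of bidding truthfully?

-5 points

The highest competing bid is 115 points.
Bidding truthfully at 120 points: Agent F has the top bid, wins, and pays the second-highest bid 115 points. Payoff = 120 points − 115 points = 5 points.
Bidding 55 points: the top bid is 115 points (a rival), so Agent F loses. Payoff = 0 points.
Change = 0 points − 5 points = -5 points.
This is the dominant-strategy logic: truthful bidding weakly beats any alternative.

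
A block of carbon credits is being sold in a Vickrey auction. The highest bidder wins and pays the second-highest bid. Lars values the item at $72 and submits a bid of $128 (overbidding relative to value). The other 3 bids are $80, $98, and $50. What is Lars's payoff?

Lars's payoff: -$26.

Highest competing bid: $98.
Lars's bid $128 is the highest overall, so Lars wins and pays the second-highest bid, $98.
Payoff = value − price = $72 − $98 = -$26.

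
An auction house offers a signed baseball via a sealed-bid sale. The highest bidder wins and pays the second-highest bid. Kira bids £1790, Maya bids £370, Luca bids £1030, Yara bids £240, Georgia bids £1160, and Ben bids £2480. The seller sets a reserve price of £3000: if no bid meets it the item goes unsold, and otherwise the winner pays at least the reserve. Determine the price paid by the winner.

Bids in descending order: Ben £2480, then Kira £1790, then Georgia £1160, then Luca £1030, then Maya £370, then Yara £240.
The top bid £2480 is below the reserve £3000, so the item goes unsold and nothing is paid.

unsold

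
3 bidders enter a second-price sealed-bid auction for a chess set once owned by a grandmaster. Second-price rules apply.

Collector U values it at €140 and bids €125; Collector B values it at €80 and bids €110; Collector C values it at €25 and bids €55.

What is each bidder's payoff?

Collector U €30, Collector B €0, Collector C €0.

Sorted high to low: Collector U €125, then Collector B €110, then Collector C €55.
Collector U has the top bid and wins; the price is the second-highest bid, €110.
Collector U's payoff = €140 − €110 = €30. All other bidders lose, so their payoff is 0.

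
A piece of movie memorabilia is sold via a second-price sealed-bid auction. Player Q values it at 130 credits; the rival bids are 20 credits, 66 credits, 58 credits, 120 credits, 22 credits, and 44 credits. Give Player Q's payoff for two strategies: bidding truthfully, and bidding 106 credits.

The highest competing bid is 120 credits.
Bidding truthfully at 130 credits: Player Q has the top bid, wins, and pays the second-highest bid 120 credits. Payoff = 130 credits − 120 credits = 10 credits.
Bidding 106 credits: the top bid is 120 credits (a rival), so Player Q loses. Payoff = 0 credits.

Truthful: 10 credits; alternative: 0 credits.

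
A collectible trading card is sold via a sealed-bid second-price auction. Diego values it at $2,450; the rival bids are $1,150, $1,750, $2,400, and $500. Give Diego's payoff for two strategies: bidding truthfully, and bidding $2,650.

Truthful: $50; alternative: $50.

The highest competing bid is $2,400.
Bidding truthfully at $2,450: Diego has the top bid, wins, and pays the second-highest bid $2,400. Payoff = $2,450 − $2,400 = $50.
Bidding $2,650: Diego has the top bid, wins, and pays the second-highest bid $2,400. Payoff = $2,450 − $2,400 = $50.
The bid only affects whether you win, not the price — here both bids land on the same side of the top rival bid, so the deviation is payoff-neutral.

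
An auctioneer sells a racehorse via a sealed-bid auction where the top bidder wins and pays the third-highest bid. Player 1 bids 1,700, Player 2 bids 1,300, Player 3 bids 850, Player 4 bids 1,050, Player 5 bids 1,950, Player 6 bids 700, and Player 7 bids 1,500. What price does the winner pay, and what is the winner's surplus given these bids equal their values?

Ranking the bids: Player 5 1,950 > Player 1 1,700 > Player 7 1,500 > Player 2 1,300 > Player 4 1,050 > Player 3 850 > Player 6 700.
Player 5 is the highest bidder, so Player 5 wins.
Under the third-price rule, the price is the third-highest bid: 1,500.
Surplus = 1,950 − 1,500 = 450.

Price 1,500; surplus 450.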